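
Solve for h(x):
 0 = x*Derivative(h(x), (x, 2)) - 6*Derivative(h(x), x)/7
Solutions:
 h(x) = C1 + C2*x^(13/7)


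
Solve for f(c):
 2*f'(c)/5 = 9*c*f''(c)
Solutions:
 f(c) = C1 + C2*c^(47/45)


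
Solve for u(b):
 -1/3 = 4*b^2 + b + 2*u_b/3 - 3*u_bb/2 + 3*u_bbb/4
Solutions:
 u(b) = C1 + C2*exp(2*b/3) + C3*exp(4*b/3) - 2*b^3 - 57*b^2/4 - 409*b/8


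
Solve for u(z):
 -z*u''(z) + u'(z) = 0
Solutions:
 u(z) = C1 + C2*z^2


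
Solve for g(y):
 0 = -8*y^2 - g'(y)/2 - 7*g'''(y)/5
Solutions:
 g(y) = C1 + C2*sin(sqrt(70)*y/14) + C3*cos(sqrt(70)*y/14) - 16*y^3/3 + 448*y/5


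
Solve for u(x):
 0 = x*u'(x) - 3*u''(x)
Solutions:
 u(x) = C1 + C2*erfi(sqrt(6)*x/6)


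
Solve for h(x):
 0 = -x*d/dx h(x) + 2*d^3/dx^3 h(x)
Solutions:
 h(x) = C1 + Integral(C2*airyai(2^(2/3)*x/2) + C3*airybi(2^(2/3)*x/2), x)


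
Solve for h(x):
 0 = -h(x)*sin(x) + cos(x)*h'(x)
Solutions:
 h(x) = C1/cos(x)


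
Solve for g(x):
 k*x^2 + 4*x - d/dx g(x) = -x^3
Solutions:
 g(x) = C1 + k*x^3/3 + x^4/4 + 2*x^2


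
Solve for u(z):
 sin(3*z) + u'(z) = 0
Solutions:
 u(z) = C1 + cos(3*z)/3


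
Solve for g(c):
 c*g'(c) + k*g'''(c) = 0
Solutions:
 g(c) = C1 + Integral(C2*airyai(c*(-1/k)^(1/3)) + C3*airybi(c*(-1/k)^(1/3)), c)


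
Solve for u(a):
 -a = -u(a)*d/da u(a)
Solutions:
 u(a) = -sqrt(C1 + a^2)
 u(a) = sqrt(C1 + a^2)


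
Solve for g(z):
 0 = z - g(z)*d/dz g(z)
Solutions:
 g(z) = -sqrt(C1 + z^2)
 g(z) = sqrt(C1 + z^2)


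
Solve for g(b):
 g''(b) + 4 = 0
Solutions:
 g(b) = C1 + C2*b - 2*b^2


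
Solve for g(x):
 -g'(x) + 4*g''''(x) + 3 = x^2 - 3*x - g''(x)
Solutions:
 g(x) = C1 + C4*exp(x/2) - x^3/3 + x^2/2 + 4*x + (C2*sin(sqrt(7)*x/4) + C3*cos(sqrt(7)*x/4))*exp(-x/4)


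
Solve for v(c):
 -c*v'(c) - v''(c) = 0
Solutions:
 v(c) = C1 + C2*erf(sqrt(2)*c/2)


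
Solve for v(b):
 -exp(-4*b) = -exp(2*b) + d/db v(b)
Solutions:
 v(b) = C1 + exp(2*b)/2 + exp(-4*b)/4


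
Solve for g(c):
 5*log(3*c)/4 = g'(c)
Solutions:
 g(c) = C1 + 5*c*log(c)/4 - 5*c/4 + 5*c*log(3)/4


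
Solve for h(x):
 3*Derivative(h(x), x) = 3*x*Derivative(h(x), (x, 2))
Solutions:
 h(x) = C1 + C2*x^2


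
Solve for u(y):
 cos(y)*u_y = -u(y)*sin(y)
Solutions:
 u(y) = C1*cos(y)


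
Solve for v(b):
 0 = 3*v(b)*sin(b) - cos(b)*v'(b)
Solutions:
 v(b) = C1/cos(b)^3


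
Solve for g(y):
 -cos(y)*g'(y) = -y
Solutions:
 g(y) = C1 + Integral(y/cos(y), y)


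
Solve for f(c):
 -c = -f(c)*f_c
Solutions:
 f(c) = -sqrt(C1 + c^2)
 f(c) = sqrt(C1 + c^2)


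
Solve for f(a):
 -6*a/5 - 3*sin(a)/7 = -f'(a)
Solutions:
 f(a) = C1 + 3*a^2/5 - 3*cos(a)/7


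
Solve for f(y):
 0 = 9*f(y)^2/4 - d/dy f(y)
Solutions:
 f(y) = -4/(C1 + 9*y)


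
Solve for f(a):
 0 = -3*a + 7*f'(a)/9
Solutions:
 f(a) = C1 + 27*a^2/14


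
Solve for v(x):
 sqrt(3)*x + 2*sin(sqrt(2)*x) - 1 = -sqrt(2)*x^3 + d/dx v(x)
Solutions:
 v(x) = C1 + sqrt(2)*x^4/4 + sqrt(3)*x^2/2 - x - sqrt(2)*cos(sqrt(2)*x)


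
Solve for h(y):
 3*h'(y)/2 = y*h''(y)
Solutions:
 h(y) = C1 + C2*y^(5/2)


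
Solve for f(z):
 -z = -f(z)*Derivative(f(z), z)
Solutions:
 f(z) = -sqrt(C1 + z^2)
 f(z) = sqrt(C1 + z^2)


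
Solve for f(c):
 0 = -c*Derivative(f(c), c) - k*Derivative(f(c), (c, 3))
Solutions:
 f(c) = C1 + Integral(C2*airyai(c*(-1/k)^(1/3)) + C3*airybi(c*(-1/k)^(1/3)), c)


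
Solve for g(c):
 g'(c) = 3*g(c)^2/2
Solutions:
 g(c) = -2/(C1 + 3*c)


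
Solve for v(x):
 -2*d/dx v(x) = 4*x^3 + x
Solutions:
 v(x) = C1 - x^4/2 - x^2/4


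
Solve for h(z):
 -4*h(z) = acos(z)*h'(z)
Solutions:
 h(z) = C1*exp(-4*Integral(1/acos(z), z))


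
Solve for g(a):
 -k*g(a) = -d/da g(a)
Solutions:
 g(a) = C1*exp(a*k)


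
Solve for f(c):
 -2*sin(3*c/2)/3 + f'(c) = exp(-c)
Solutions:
 f(c) = C1 - 4*cos(3*c/2)/9 - exp(-c)


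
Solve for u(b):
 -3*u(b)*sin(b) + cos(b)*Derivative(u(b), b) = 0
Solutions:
 u(b) = C1/cos(b)^3


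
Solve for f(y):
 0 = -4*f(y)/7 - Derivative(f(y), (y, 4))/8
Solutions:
 f(y) = (C1*sin(14^(3/4)*y/7) + C2*cos(14^(3/4)*y/7))*exp(-14^(3/4)*y/7) + (C3*sin(14^(3/4)*y/7) + C4*cos(14^(3/4)*y/7))*exp(14^(3/4)*y/7)


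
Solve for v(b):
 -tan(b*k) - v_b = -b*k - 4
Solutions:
 v(b) = C1 + b^2*k/2 + 4*b - Piecewise((-log(cos(b*k))/k, Ne(k, 0)), (0, True))


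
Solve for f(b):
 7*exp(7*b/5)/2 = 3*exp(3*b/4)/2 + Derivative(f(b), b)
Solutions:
 f(b) = C1 + 5*exp(7*b/5)/2 - 2*exp(3*b/4)


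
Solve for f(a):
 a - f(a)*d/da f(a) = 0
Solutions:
 f(a) = -sqrt(C1 + a^2)
 f(a) = sqrt(C1 + a^2)


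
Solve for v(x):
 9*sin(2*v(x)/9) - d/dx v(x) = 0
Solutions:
 -9*x + 9*log(cos(2*v(x)/9) - 1)/4 - 9*log(cos(2*v(x)/9) + 1)/4 = C1


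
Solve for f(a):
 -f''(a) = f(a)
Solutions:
 f(a) = C1*sin(a) + C2*cos(a)


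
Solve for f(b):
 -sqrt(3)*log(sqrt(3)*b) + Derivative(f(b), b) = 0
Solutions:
 f(b) = C1 + sqrt(3)*b*log(b) - sqrt(3)*b + sqrt(3)*b*log(3)/2


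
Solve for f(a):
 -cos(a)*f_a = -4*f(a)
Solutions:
 f(a) = C1*(sin(a)^2 + 2*sin(a) + 1)/(sin(a)^2 - 2*sin(a) + 1)


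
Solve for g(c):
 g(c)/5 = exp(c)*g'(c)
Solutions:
 g(c) = C1*exp(-exp(-c)/5)


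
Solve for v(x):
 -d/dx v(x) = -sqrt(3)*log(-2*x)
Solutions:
 v(x) = C1 + sqrt(3)*x*log(-x) + sqrt(3)*x*(-1 + log(2))


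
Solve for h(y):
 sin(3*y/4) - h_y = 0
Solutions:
 h(y) = C1 - 4*cos(3*y/4)/3


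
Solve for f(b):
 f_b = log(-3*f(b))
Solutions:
 -Integral(1/(log(-_y) + log(3)), (_y, f(b))) = C1 - b


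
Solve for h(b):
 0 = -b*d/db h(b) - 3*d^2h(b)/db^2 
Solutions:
 h(b) = C1 + C2*erf(sqrt(6)*b/6)


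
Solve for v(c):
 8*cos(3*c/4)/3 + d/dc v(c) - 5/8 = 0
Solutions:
 v(c) = C1 + 5*c/8 - 32*sin(3*c/4)/9


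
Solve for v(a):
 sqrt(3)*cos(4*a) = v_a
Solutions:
 v(a) = C1 + sqrt(3)*sin(4*a)/4


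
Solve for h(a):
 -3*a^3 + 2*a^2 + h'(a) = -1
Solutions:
 h(a) = C1 + 3*a^4/4 - 2*a^3/3 - a


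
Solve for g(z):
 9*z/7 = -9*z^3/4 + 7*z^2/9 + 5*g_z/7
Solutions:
 g(z) = C1 + 63*z^4/80 - 49*z^3/135 + 9*z^2/10


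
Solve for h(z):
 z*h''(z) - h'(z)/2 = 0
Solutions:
 h(z) = C1 + C2*z^(3/2)


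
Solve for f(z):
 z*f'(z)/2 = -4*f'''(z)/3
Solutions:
 f(z) = C1 + Integral(C2*airyai(-3^(1/3)*z/2) + C3*airybi(-3^(1/3)*z/2), z)


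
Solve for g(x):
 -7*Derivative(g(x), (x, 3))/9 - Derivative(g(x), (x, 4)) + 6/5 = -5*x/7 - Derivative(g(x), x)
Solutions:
 g(x) = C1 + C2*exp(-x*(98*2^(1/3)/(81*sqrt(54933) + 18997)^(1/3) + 28 + 2^(2/3)*(81*sqrt(54933) + 18997)^(1/3))/108)*sin(2^(1/3)*sqrt(3)*x*(-2^(1/3)*(81*sqrt(54933) + 18997)^(1/3) + 98/(81*sqrt(54933) + 18997)^(1/3))/108) + C3*exp(-x*(98*2^(1/3)/(81*sqrt(54933) + 18997)^(1/3) + 28 + 2^(2/3)*(81*sqrt(54933) + 18997)^(1/3))/108)*cos(2^(1/3)*sqrt(3)*x*(-2^(1/3)*(81*sqrt(54933) + 18997)^(1/3) + 98/(81*sqrt(54933) + 18997)^(1/3))/108) + C4*exp(x*(-14 + 98*2^(1/3)/(81*sqrt(54933) + 18997)^(1/3) + 2^(2/3)*(81*sqrt(54933) + 18997)^(1/3))/54) - 5*x^2/14 - 6*x/5


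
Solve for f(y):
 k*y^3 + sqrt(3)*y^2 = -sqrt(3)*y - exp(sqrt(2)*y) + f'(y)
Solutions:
 f(y) = C1 + k*y^4/4 + sqrt(3)*y^3/3 + sqrt(3)*y^2/2 + sqrt(2)*exp(sqrt(2)*y)/2


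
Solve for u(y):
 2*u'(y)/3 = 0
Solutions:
 u(y) = C1


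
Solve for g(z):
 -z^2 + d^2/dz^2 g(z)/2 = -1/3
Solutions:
 g(z) = C1 + C2*z + z^4/6 - z^2/3


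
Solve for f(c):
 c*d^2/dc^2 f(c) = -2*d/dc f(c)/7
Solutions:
 f(c) = C1 + C2*c^(5/7)


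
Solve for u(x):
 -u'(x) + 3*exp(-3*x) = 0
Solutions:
 u(x) = C1 - exp(-3*x)


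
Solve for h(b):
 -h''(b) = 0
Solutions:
 h(b) = C1 + C2*b


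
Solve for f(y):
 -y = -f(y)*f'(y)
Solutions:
 f(y) = -sqrt(C1 + y^2)
 f(y) = sqrt(C1 + y^2)


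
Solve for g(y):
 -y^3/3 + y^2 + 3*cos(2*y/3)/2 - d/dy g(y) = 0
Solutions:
 g(y) = C1 - y^4/12 + y^3/3 + 9*sin(2*y/3)/4


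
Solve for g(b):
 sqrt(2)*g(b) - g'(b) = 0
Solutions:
 g(b) = C1*exp(sqrt(2)*b)


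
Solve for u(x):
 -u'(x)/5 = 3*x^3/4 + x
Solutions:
 u(x) = C1 - 15*x^4/16 - 5*x^2/2


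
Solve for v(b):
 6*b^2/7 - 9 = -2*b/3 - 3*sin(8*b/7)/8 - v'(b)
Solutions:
 v(b) = C1 - 2*b^3/7 - b^2/3 + 9*b + 21*cos(8*b/7)/64


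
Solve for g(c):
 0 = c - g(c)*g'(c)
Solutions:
 g(c) = -sqrt(C1 + c^2)
 g(c) = sqrt(C1 + c^2)


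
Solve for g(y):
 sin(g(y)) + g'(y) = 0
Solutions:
 g(y) = -acos((-C1 - exp(2*y))/(C1 - exp(2*y))) + 2*pi
 g(y) = acos((-C1 - exp(2*y))/(C1 - exp(2*y)))


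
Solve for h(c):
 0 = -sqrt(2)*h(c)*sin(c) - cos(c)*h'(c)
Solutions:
 h(c) = C1*cos(c)^(sqrt(2))


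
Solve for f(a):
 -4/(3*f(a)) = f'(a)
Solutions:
 f(a) = -sqrt(C1 - 24*a)/3
 f(a) = sqrt(C1 - 24*a)/3


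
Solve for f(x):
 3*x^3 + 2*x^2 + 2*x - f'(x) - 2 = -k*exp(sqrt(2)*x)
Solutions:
 f(x) = C1 + sqrt(2)*k*exp(sqrt(2)*x)/2 + 3*x^4/4 + 2*x^3/3 + x^2 - 2*x


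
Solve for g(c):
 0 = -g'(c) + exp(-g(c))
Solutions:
 g(c) = log(C1 + c)


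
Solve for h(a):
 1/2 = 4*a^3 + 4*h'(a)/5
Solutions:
 h(a) = C1 - 5*a^4/4 + 5*a/8


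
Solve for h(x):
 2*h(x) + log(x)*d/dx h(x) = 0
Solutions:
 h(x) = C1*exp(-2*li(x))


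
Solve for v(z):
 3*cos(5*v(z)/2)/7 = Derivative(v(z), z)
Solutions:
 -3*z/7 - log(sin(5*v(z)/2) - 1)/5 + log(sin(5*v(z)/2) + 1)/5 = C1


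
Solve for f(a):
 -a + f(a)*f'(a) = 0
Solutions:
 f(a) = -sqrt(C1 + a^2)
 f(a) = sqrt(C1 + a^2)


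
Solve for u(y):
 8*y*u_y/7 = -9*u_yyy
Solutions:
 u(y) = C1 + Integral(C2*airyai(-2*147^(1/3)*y/21) + C3*airybi(-2*147^(1/3)*y/21), y)


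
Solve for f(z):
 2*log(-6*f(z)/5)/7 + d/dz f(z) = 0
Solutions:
 7*Integral(1/(log(-_y) - log(5) + log(6)), (_y, f(z)))/2 = C1 - z


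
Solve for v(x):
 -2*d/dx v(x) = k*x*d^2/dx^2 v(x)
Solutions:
 v(x) = C1 + x^(((re(k) - 2)*re(k) + im(k)^2)/(re(k)^2 + im(k)^2))*(C2*sin(2*log(x)*Abs(im(k))/(re(k)^2 + im(k)^2)) + C3*cos(2*log(x)*im(k)/(re(k)^2 + im(k)^2)))


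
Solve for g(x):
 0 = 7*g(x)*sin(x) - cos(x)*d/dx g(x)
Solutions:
 g(x) = C1/cos(x)^7


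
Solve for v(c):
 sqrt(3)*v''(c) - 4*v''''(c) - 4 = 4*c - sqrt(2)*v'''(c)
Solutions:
 v(c) = C1 + C2*c + C3*exp(sqrt(2)*c*(1 - sqrt(1 + 8*sqrt(3)))/8) + C4*exp(sqrt(2)*c*(1 + sqrt(1 + 8*sqrt(3)))/8) + 2*sqrt(3)*c^3/9 + 2*c^2*(-sqrt(2) + sqrt(3))/3


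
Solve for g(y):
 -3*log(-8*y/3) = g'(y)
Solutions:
 g(y) = C1 - 3*y*log(-y) + 3*y*(-3*log(2) + 1 + log(3))


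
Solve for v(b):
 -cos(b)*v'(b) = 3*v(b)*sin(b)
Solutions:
 v(b) = C1*cos(b)^3


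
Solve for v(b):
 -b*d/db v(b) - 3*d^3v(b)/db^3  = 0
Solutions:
 v(b) = C1 + Integral(C2*airyai(-3^(2/3)*b/3) + C3*airybi(-3^(2/3)*b/3), b)


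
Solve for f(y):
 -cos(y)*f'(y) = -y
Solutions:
 f(y) = C1 + Integral(y/cos(y), y)


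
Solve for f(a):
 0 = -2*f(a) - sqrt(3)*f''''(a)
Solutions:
 f(a) = (C1*sin(2^(3/4)*3^(7/8)*a/6) + C2*cos(2^(3/4)*3^(7/8)*a/6))*exp(-2^(3/4)*3^(7/8)*a/6) + (C3*sin(2^(3/4)*3^(7/8)*a/6) + C4*cos(2^(3/4)*3^(7/8)*a/6))*exp(2^(3/4)*3^(7/8)*a/6)


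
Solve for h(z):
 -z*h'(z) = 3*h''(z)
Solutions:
 h(z) = C1 + C2*erf(sqrt(6)*z/6)


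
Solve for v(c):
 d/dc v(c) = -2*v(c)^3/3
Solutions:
 v(c) = -sqrt(6)*sqrt(-1/(C1 - 2*c))/2
 v(c) = sqrt(6)*sqrt(-1/(C1 - 2*c))/2


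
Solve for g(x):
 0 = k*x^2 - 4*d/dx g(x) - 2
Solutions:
 g(x) = C1 + k*x^3/12 - x/2


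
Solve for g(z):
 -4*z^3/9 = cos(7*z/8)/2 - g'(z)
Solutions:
 g(z) = C1 + z^4/9 + 4*sin(7*z/8)/7


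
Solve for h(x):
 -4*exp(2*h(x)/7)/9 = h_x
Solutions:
 h(x) = 7*log(-sqrt(-1/(C1 - 4*x))) - 7*log(2) + 7*log(3) + 7*log(14)/2
 h(x) = 7*log(-1/(C1 - 4*x))/2 - 7*log(2) + 7*log(3) + 7*log(14)/2


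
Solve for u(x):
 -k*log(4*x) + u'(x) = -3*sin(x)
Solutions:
 u(x) = C1 + k*x*(log(x) - 1) + 2*k*x*log(2) + 3*cos(x)


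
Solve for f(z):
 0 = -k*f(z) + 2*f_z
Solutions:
 f(z) = C1*exp(k*z/2)


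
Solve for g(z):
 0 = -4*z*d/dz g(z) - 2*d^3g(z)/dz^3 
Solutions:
 g(z) = C1 + Integral(C2*airyai(-2^(1/3)*z) + C3*airybi(-2^(1/3)*z), z)


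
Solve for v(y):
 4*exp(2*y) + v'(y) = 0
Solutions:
 v(y) = C1 - 2*exp(2*y)


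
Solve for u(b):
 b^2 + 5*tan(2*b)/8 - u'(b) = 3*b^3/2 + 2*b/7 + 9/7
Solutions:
 u(b) = C1 - 3*b^4/8 + b^3/3 - b^2/7 - 9*b/7 - 5*log(cos(2*b))/16


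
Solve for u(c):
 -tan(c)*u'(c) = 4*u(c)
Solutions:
 u(c) = C1/sin(c)^4


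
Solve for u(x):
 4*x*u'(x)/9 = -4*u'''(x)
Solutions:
 u(x) = C1 + Integral(C2*airyai(-3^(1/3)*x/3) + C3*airybi(-3^(1/3)*x/3), x)


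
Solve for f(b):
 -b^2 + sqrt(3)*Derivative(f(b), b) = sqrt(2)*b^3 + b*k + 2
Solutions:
 f(b) = C1 + sqrt(6)*b^4/12 + sqrt(3)*b^3/9 + sqrt(3)*b^2*k/6 + 2*sqrt(3)*b/3


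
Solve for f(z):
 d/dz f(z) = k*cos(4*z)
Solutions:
 f(z) = C1 + k*sin(4*z)/4


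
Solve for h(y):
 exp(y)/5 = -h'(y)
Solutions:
 h(y) = C1 - exp(y)/5


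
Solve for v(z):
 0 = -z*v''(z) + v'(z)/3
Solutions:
 v(z) = C1 + C2*z^(4/3)


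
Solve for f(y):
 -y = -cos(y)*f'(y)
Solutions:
 f(y) = C1 + Integral(y/cos(y), y)


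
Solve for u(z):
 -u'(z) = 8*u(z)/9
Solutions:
 u(z) = C1*exp(-8*z/9)


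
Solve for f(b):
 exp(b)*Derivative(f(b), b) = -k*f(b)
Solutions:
 f(b) = C1*exp(k*exp(-b))


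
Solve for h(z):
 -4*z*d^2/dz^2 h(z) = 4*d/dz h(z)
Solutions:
 h(z) = C1 + C2*log(z)


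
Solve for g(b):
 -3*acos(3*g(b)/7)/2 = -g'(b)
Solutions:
 Integral(1/acos(3*_y/7), (_y, g(b))) = C1 + 3*b/2


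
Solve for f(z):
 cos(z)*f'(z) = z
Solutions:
 f(z) = C1 + Integral(z/cos(z), z)


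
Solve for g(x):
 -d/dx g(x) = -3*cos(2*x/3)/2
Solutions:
 g(x) = C1 + 9*sin(2*x/3)/4


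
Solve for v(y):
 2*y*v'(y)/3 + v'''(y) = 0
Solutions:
 v(y) = C1 + Integral(C2*airyai(-2^(1/3)*3^(2/3)*y/3) + C3*airybi(-2^(1/3)*3^(2/3)*y/3), y)


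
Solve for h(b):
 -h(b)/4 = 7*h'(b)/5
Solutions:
 h(b) = C1*exp(-5*b/28)


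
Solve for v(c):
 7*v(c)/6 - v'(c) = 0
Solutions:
 v(c) = C1*exp(7*c/6)


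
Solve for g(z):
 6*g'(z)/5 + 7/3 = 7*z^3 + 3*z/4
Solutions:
 g(z) = C1 + 35*z^4/24 + 5*z^2/16 - 35*z/18


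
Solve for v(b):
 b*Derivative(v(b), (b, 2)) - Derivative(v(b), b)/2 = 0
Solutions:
 v(b) = C1 + C2*b^(3/2)


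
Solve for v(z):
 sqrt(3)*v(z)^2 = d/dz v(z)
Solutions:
 v(z) = -1/(C1 + sqrt(3)*z)


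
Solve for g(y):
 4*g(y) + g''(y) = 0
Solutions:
 g(y) = C1*sin(2*y) + C2*cos(2*y)


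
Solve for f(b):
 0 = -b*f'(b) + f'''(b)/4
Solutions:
 f(b) = C1 + Integral(C2*airyai(2^(2/3)*b) + C3*airybi(2^(2/3)*b), b)


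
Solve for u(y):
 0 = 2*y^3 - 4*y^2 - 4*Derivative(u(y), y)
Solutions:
 u(y) = C1 + y^4/8 - y^3/3


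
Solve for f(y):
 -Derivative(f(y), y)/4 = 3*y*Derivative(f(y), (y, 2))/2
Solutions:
 f(y) = C1 + C2*y^(5/6)


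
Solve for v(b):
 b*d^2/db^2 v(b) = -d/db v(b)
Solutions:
 v(b) = C1 + C2*log(b)


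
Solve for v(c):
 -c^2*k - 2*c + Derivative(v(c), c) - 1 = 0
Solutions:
 v(c) = C1 + c^3*k/3 + c^2 + c


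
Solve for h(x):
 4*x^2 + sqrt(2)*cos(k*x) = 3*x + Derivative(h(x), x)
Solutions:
 h(x) = C1 + 4*x^3/3 - 3*x^2/2 + sqrt(2)*sin(k*x)/k


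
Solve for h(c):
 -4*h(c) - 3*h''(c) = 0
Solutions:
 h(c) = C1*sin(2*sqrt(3)*c/3) + C2*cos(2*sqrt(3)*c/3)


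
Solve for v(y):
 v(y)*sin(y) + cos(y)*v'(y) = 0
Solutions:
 v(y) = C1*cos(y)


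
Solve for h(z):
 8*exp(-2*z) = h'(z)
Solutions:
 h(z) = C1 - 4*exp(-2*z)


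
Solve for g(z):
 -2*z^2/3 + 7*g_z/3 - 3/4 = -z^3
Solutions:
 g(z) = C1 - 3*z^4/28 + 2*z^3/21 + 9*z/28


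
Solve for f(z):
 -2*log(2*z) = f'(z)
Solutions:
 f(z) = C1 - 2*z*log(z) - z*log(4) + 2*z


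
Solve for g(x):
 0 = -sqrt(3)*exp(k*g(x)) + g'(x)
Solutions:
 g(x) = Piecewise((log(-1/(C1*k + sqrt(3)*k*x))/k, Ne(k, 0)), (nan, True))
 g(x) = Piecewise((C1 + sqrt(3)*x, Eq(k, 0)), (nan, True))


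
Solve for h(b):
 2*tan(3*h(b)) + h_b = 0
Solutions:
 h(b) = -asin(C1*exp(-6*b))/3 + pi/3
 h(b) = asin(C1*exp(-6*b))/3


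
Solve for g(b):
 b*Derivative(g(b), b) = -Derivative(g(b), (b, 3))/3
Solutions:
 g(b) = C1 + Integral(C2*airyai(-3^(1/3)*b) + C3*airybi(-3^(1/3)*b), b)


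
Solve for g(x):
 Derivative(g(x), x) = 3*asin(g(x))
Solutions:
 Integral(1/asin(_y), (_y, g(x))) = C1 + 3*x


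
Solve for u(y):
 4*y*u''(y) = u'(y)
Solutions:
 u(y) = C1 + C2*y^(5/4)


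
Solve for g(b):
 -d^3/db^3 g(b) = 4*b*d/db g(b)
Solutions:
 g(b) = C1 + Integral(C2*airyai(-2^(2/3)*b) + C3*airybi(-2^(2/3)*b), b)


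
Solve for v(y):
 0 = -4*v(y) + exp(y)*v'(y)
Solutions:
 v(y) = C1*exp(-4*exp(-y))


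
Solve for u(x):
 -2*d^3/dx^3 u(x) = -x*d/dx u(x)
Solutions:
 u(x) = C1 + Integral(C2*airyai(2^(2/3)*x/2) + C3*airybi(2^(2/3)*x/2), x)


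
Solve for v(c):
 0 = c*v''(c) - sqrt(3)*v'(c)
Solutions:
 v(c) = C1 + C2*c^(1 + sqrt(3))


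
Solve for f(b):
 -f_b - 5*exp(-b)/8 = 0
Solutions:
 f(b) = C1 + 5*exp(-b)/8


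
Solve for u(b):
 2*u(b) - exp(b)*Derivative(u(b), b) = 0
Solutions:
 u(b) = C1*exp(-2*exp(-b))


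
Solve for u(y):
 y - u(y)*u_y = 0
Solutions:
 u(y) = -sqrt(C1 + y^2)
 u(y) = sqrt(C1 + y^2)


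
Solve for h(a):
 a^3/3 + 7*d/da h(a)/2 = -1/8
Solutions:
 h(a) = C1 - a^4/42 - a/28


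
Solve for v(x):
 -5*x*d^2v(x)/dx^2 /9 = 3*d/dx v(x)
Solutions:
 v(x) = C1 + C2/x^(22/5)


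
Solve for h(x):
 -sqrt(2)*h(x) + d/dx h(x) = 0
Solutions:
 h(x) = C1*exp(sqrt(2)*x)


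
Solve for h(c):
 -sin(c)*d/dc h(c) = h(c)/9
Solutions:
 h(c) = C1*(cos(c) + 1)^(1/18)/(cos(c) - 1)^(1/18)


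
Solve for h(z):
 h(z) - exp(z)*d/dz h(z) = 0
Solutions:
 h(z) = C1*exp(-exp(-z))


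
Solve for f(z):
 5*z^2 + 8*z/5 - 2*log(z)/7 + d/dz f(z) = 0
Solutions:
 f(z) = C1 - 5*z^3/3 - 4*z^2/5 + 2*z*log(z)/7 - 2*z/7


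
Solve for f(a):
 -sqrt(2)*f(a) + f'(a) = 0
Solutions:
 f(a) = C1*exp(sqrt(2)*a)


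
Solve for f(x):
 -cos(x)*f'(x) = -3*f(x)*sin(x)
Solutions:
 f(x) = C1/cos(x)^3


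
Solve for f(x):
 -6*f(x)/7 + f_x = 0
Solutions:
 f(x) = C1*exp(6*x/7)


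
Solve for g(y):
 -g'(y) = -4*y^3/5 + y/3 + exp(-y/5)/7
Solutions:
 g(y) = C1 + y^4/5 - y^2/6 + 5*exp(-y/5)/7


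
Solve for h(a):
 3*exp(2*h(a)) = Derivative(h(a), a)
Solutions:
 h(a) = log(-sqrt(-1/(C1 + 3*a))) - log(2)/2
 h(a) = log(-1/(C1 + 3*a))/2 - log(2)/2


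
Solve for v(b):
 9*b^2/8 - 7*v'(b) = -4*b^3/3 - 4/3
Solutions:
 v(b) = C1 + b^4/21 + 3*b^3/56 + 4*b/21


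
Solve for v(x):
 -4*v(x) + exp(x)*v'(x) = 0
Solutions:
 v(x) = C1*exp(-4*exp(-x))


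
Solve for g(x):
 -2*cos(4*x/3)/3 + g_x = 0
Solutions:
 g(x) = C1 + sin(4*x/3)/2


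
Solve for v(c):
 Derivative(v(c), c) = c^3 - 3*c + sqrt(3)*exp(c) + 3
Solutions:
 v(c) = C1 + c^4/4 - 3*c^2/2 + 3*c + sqrt(3)*exp(c)


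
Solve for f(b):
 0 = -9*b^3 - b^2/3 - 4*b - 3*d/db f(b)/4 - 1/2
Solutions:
 f(b) = C1 - 3*b^4 - 4*b^3/27 - 8*b^2/3 - 2*b/3


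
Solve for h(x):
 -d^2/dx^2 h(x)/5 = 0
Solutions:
 h(x) = C1 + C2*x


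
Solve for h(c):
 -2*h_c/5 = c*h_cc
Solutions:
 h(c) = C1 + C2*c^(3/5)


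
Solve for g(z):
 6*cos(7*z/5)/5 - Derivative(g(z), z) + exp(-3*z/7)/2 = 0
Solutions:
 g(z) = C1 + 6*sin(7*z/5)/7 - 7*exp(-3*z/7)/6


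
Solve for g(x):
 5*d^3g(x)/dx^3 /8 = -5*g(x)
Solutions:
 g(x) = C3*exp(-2*x) + (C1*sin(sqrt(3)*x) + C2*cos(sqrt(3)*x))*exp(x)


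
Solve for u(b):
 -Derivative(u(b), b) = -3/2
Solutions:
 u(b) = C1 + 3*b/2


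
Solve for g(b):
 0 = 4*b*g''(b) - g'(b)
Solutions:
 g(b) = C1 + C2*b^(5/4)


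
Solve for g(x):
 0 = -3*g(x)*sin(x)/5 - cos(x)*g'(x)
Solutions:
 g(x) = C1*cos(x)^(3/5)


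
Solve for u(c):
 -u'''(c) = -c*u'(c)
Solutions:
 u(c) = C1 + Integral(C2*airyai(c) + C3*airybi(c), c)


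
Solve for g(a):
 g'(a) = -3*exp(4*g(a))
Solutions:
 g(a) = log(-I*(1/(C1 + 12*a))^(1/4))
 g(a) = log(I*(1/(C1 + 12*a))^(1/4))
 g(a) = log(-(1/(C1 + 12*a))^(1/4))
 g(a) = log(1/(C1 + 12*a))/4


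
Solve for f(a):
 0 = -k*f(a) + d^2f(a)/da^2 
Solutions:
 f(a) = C1*exp(-a*sqrt(k)) + C2*exp(a*sqrt(k))


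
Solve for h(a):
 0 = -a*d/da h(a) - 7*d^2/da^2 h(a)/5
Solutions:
 h(a) = C1 + C2*erf(sqrt(70)*a/14)


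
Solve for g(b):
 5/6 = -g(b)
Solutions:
 g(b) = -5/6


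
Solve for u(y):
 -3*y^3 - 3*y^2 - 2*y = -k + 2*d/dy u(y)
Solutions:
 u(y) = C1 + k*y/2 - 3*y^4/8 - y^3/2 - y^2/2


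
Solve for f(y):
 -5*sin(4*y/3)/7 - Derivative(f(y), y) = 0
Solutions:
 f(y) = C1 + 15*cos(4*y/3)/28


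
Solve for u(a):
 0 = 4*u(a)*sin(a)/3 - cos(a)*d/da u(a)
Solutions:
 u(a) = C1/cos(a)^(4/3)


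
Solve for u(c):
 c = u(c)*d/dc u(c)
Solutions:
 u(c) = -sqrt(C1 + c^2)
 u(c) = sqrt(C1 + c^2)


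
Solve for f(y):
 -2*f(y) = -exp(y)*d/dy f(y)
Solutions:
 f(y) = C1*exp(-2*exp(-y))


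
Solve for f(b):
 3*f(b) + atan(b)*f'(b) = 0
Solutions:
 f(b) = C1*exp(-3*Integral(1/atan(b), b))


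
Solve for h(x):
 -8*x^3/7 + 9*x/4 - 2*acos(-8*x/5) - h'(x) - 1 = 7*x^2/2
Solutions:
 h(x) = C1 - 2*x^4/7 - 7*x^3/6 + 9*x^2/8 - 2*x*acos(-8*x/5) - x - sqrt(25 - 64*x^2)/4


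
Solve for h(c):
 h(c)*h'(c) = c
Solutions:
 h(c) = -sqrt(C1 + c^2)
 h(c) = sqrt(C1 + c^2)


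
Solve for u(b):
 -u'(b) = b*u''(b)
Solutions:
 u(b) = C1 + C2*log(b)


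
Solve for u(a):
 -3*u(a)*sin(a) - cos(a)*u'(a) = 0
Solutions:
 u(a) = C1*cos(a)^3


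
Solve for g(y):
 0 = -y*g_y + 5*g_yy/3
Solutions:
 g(y) = C1 + C2*erfi(sqrt(30)*y/10)


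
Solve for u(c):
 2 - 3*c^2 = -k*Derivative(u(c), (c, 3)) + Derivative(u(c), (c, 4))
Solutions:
 u(c) = C1 + C2*c + C3*c^2 + C4*exp(c*k) + c^5/(20*k) + c^4/(4*k^2) + c^3*(-1/3 + k^(-2))/k


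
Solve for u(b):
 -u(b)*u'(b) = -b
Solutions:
 u(b) = -sqrt(C1 + b^2)
 u(b) = sqrt(C1 + b^2)


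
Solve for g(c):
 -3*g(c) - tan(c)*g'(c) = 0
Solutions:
 g(c) = C1/sin(c)^3


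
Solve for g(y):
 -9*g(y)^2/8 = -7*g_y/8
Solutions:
 g(y) = -7/(C1 + 9*y)


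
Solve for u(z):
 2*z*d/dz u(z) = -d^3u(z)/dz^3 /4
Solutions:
 u(z) = C1 + Integral(C2*airyai(-2*z) + C3*airybi(-2*z), z)


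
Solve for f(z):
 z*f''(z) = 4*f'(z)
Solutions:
 f(z) = C1 + C2*z^5


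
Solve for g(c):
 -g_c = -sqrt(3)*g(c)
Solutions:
 g(c) = C1*exp(sqrt(3)*c)


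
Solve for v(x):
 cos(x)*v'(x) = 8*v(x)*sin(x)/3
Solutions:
 v(x) = C1/cos(x)^(8/3)


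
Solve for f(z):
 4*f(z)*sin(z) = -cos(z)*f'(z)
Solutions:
 f(z) = C1*cos(z)^4


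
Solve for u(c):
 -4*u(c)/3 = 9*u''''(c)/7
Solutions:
 u(c) = (C1*sin(21^(1/4)*c/3) + C2*cos(21^(1/4)*c/3))*exp(-21^(1/4)*c/3) + (C3*sin(21^(1/4)*c/3) + C4*cos(21^(1/4)*c/3))*exp(21^(1/4)*c/3)


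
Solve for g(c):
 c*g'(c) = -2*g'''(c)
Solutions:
 g(c) = C1 + Integral(C2*airyai(-2^(2/3)*c/2) + C3*airybi(-2^(2/3)*c/2), c)


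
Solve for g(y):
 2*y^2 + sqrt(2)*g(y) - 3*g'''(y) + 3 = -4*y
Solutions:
 g(y) = C3*exp(2^(1/6)*3^(2/3)*y/3) - sqrt(2)*y^2 - 2*sqrt(2)*y + (C1*sin(6^(1/6)*y/2) + C2*cos(6^(1/6)*y/2))*exp(-2^(1/6)*3^(2/3)*y/6) - 3*sqrt(2)/2


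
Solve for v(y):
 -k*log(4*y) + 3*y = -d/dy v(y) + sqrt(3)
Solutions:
 v(y) = C1 + k*y*log(y) - k*y + k*y*log(4) - 3*y^2/2 + sqrt(3)*y


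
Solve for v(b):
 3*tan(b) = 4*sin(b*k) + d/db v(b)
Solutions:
 v(b) = C1 - 4*Piecewise((-cos(b*k)/k, Ne(k, 0)), (0, True)) - 3*log(cos(b))


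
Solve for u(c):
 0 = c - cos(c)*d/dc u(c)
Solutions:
 u(c) = C1 + Integral(c/cos(c), c)


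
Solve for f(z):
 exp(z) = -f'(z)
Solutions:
 f(z) = C1 - exp(z)


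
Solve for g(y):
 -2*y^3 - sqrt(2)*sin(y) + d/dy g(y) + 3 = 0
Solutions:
 g(y) = C1 + y^4/2 - 3*y - sqrt(2)*cos(y)


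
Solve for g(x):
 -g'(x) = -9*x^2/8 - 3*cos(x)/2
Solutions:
 g(x) = C1 + 3*x^3/8 + 3*sin(x)/2


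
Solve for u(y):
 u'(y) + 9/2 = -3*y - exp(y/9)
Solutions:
 u(y) = C1 - 3*y^2/2 - 9*y/2 - 9*exp(y/9)


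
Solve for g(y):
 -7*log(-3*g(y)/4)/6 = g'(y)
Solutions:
 6*Integral(1/(log(-_y) - 2*log(2) + log(3)), (_y, g(y)))/7 = C1 - y


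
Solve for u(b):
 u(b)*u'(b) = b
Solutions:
 u(b) = -sqrt(C1 + b^2)
 u(b) = sqrt(C1 + b^2)


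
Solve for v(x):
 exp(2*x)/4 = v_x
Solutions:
 v(x) = C1 + exp(2*x)/8


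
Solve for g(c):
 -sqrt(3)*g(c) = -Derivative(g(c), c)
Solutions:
 g(c) = C1*exp(sqrt(3)*c)


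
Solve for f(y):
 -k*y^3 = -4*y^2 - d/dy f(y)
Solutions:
 f(y) = C1 + k*y^4/4 - 4*y^3/3


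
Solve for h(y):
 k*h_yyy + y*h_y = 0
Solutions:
 h(y) = C1 + Integral(C2*airyai(y*(-1/k)^(1/3)) + C3*airybi(y*(-1/k)^(1/3)), y)


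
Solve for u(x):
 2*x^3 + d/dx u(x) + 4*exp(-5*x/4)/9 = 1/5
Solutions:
 u(x) = C1 - x^4/2 + x/5 + 16*exp(-5*x/4)/45


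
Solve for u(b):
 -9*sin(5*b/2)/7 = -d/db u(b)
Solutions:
 u(b) = C1 - 18*cos(5*b/2)/35


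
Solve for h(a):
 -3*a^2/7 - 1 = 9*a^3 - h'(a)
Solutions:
 h(a) = C1 + 9*a^4/4 + a^3/7 + a


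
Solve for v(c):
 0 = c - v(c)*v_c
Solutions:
 v(c) = -sqrt(C1 + c^2)
 v(c) = sqrt(C1 + c^2)


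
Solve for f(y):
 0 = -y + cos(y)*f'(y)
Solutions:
 f(y) = C1 + Integral(y/cos(y), y)


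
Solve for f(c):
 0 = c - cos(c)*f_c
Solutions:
 f(c) = C1 + Integral(c/cos(c), c)


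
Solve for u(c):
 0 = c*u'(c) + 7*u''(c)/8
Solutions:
 u(c) = C1 + C2*erf(2*sqrt(7)*c/7)


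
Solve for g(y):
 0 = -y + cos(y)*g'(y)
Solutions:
 g(y) = C1 + Integral(y/cos(y), y)


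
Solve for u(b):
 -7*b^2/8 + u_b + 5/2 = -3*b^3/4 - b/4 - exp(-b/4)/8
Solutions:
 u(b) = C1 - 3*b^4/16 + 7*b^3/24 - b^2/8 - 5*b/2 + exp(-b/4)/2


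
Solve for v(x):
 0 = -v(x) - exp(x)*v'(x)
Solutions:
 v(x) = C1*exp(exp(-x))


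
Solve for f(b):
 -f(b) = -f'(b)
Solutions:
 f(b) = C1*exp(b)


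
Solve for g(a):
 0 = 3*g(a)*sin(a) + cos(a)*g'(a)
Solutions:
 g(a) = C1*cos(a)^3


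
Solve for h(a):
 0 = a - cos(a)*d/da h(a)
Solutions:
 h(a) = C1 + Integral(a/cos(a), a)


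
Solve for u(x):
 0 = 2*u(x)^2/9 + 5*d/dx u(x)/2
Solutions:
 u(x) = 45/(C1 + 4*x)


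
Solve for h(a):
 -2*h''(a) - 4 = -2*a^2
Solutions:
 h(a) = C1 + C2*a + a^4/12 - a^2


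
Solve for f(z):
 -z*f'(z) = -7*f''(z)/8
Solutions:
 f(z) = C1 + C2*erfi(2*sqrt(7)*z/7)


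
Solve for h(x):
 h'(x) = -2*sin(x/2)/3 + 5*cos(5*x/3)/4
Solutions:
 h(x) = C1 + 3*sin(5*x/3)/4 + 4*cos(x/2)/3


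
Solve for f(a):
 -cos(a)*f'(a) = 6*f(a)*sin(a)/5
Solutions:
 f(a) = C1*cos(a)^(6/5)


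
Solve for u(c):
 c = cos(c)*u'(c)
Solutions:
 u(c) = C1 + Integral(c/cos(c), c)


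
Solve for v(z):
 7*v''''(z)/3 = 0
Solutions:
 v(z) = C1 + C2*z + C3*z^2 + C4*z^3


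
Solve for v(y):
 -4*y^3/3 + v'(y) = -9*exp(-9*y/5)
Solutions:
 v(y) = C1 + y^4/3 + 5*exp(-9*y/5)


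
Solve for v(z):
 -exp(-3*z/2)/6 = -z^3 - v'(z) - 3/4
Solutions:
 v(z) = C1 - z^4/4 - 3*z/4 - exp(-3*z/2)/9


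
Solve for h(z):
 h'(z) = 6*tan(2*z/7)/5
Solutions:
 h(z) = C1 - 21*log(cos(2*z/7))/5


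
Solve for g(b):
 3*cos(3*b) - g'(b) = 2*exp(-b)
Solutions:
 g(b) = C1 + sin(3*b) + 2*exp(-b)


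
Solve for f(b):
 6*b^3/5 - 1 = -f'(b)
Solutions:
 f(b) = C1 - 3*b^4/10 + b


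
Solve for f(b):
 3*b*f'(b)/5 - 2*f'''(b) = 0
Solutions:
 f(b) = C1 + Integral(C2*airyai(10^(2/3)*3^(1/3)*b/10) + C3*airybi(10^(2/3)*3^(1/3)*b/10), b)


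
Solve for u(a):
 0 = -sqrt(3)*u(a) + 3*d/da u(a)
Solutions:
 u(a) = C1*exp(sqrt(3)*a/3)


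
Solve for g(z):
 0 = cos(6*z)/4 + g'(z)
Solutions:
 g(z) = C1 - sin(6*z)/24


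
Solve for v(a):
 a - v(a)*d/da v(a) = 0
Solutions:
 v(a) = -sqrt(C1 + a^2)
 v(a) = sqrt(C1 + a^2)


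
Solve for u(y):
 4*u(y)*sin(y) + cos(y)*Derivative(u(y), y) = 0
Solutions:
 u(y) = C1*cos(y)^4


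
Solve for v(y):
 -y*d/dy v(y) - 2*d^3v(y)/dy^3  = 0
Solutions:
 v(y) = C1 + Integral(C2*airyai(-2^(2/3)*y/2) + C3*airybi(-2^(2/3)*y/2), y)


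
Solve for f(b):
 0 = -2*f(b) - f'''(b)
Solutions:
 f(b) = C3*exp(-2^(1/3)*b) + (C1*sin(2^(1/3)*sqrt(3)*b/2) + C2*cos(2^(1/3)*sqrt(3)*b/2))*exp(2^(1/3)*b/2)


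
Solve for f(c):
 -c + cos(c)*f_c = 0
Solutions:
 f(c) = C1 + Integral(c/cos(c), c)


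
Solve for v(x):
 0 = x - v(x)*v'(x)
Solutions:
 v(x) = -sqrt(C1 + x^2)
 v(x) = sqrt(C1 + x^2)


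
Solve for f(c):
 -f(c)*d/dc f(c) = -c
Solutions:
 f(c) = -sqrt(C1 + c^2)
 f(c) = sqrt(C1 + c^2)


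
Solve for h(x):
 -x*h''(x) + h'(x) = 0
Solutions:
 h(x) = C1 + C2*x^2


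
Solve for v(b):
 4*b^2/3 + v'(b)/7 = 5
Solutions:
 v(b) = C1 - 28*b^3/9 + 35*b


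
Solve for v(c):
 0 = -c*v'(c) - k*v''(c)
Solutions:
 v(c) = C1 + C2*sqrt(k)*erf(sqrt(2)*c*sqrt(1/k)/2)


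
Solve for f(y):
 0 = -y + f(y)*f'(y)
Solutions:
 f(y) = -sqrt(C1 + y^2)
 f(y) = sqrt(C1 + y^2)


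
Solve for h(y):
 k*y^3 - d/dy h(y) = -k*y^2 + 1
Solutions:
 h(y) = C1 + k*y^4/4 + k*y^3/3 - y


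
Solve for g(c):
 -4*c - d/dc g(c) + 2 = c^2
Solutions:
 g(c) = C1 - c^3/3 - 2*c^2 + 2*c


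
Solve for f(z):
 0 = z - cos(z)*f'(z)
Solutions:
 f(z) = C1 + Integral(z/cos(z), z)


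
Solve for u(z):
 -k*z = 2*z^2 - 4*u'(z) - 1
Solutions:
 u(z) = C1 + k*z^2/8 + z^3/6 - z/4


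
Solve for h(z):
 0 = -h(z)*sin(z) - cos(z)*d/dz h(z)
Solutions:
 h(z) = C1*cos(z)


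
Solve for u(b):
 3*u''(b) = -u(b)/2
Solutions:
 u(b) = C1*sin(sqrt(6)*b/6) + C2*cos(sqrt(6)*b/6)


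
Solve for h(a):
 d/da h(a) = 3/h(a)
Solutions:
 h(a) = -sqrt(C1 + 6*a)
 h(a) = sqrt(C1 + 6*a)


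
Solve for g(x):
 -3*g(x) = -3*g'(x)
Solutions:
 g(x) = C1*exp(x)


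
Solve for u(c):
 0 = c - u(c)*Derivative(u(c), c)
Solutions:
 u(c) = -sqrt(C1 + c^2)
 u(c) = sqrt(C1 + c^2)


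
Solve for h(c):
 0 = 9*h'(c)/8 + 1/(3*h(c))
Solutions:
 h(c) = -sqrt(C1 - 48*c)/9
 h(c) = sqrt(C1 - 48*c)/9


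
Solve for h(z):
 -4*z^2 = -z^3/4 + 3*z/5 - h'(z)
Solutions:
 h(z) = C1 - z^4/16 + 4*z^3/3 + 3*z^2/10


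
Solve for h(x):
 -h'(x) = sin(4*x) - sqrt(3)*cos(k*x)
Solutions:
 h(x) = C1 + cos(4*x)/4 + sqrt(3)*sin(k*x)/k


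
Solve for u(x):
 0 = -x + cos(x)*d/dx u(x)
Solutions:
 u(x) = C1 + Integral(x/cos(x), x)


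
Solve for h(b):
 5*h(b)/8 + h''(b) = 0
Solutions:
 h(b) = C1*sin(sqrt(10)*b/4) + C2*cos(sqrt(10)*b/4)


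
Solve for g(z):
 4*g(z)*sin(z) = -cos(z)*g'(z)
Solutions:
 g(z) = C1*cos(z)^4


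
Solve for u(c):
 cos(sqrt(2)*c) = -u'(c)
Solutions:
 u(c) = C1 - sqrt(2)*sin(sqrt(2)*c)/2


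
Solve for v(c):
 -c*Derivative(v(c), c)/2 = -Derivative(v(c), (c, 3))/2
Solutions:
 v(c) = C1 + Integral(C2*airyai(c) + C3*airybi(c), c)


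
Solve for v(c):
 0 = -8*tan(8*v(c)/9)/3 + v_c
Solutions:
 v(c) = -9*asin(C1*exp(64*c/27))/8 + 9*pi/8
 v(c) = 9*asin(C1*exp(64*c/27))/8


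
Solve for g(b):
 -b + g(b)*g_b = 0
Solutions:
 g(b) = -sqrt(C1 + b^2)
 g(b) = sqrt(C1 + b^2)


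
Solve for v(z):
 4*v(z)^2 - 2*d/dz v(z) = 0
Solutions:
 v(z) = -1/(C1 + 2*z)


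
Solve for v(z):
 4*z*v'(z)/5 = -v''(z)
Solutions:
 v(z) = C1 + C2*erf(sqrt(10)*z/5)


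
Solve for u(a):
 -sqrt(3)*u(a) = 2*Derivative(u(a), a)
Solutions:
 u(a) = C1*exp(-sqrt(3)*a/2)


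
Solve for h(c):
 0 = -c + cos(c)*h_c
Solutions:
 h(c) = C1 + Integral(c/cos(c), c)


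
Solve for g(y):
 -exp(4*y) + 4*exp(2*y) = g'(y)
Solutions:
 g(y) = C1 - exp(4*y)/4 + 2*exp(2*y)


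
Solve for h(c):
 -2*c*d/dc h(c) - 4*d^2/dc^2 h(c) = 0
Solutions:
 h(c) = C1 + C2*erf(c/2)


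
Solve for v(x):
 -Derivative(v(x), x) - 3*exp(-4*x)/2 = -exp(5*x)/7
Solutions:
 v(x) = C1 + exp(5*x)/35 + 3*exp(-4*x)/8


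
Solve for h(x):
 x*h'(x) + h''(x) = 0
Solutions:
 h(x) = C1 + C2*erf(sqrt(2)*x/2)


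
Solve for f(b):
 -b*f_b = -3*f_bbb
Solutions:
 f(b) = C1 + Integral(C2*airyai(3^(2/3)*b/3) + C3*airybi(3^(2/3)*b/3), b)


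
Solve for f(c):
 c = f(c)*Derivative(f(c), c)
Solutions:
 f(c) = -sqrt(C1 + c^2)
 f(c) = sqrt(C1 + c^2)


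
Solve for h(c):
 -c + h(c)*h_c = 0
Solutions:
 h(c) = -sqrt(C1 + c^2)
 h(c) = sqrt(C1 + c^2)


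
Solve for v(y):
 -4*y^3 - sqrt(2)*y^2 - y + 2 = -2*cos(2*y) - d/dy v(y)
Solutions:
 v(y) = C1 + y^4 + sqrt(2)*y^3/3 + y^2/2 - 2*y - 2*sin(y)*cos(y)


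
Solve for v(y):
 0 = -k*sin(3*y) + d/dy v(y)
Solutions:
 v(y) = C1 - k*cos(3*y)/3


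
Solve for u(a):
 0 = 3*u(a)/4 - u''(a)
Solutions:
 u(a) = C1*exp(-sqrt(3)*a/2) + C2*exp(sqrt(3)*a/2)


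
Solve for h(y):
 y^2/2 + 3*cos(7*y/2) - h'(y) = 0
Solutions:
 h(y) = C1 + y^3/6 + 6*sin(7*y/2)/7


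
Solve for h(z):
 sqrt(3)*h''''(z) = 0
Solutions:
 h(z) = C1 + C2*z + C3*z^2 + C4*z^3


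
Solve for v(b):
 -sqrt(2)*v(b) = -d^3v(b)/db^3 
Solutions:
 v(b) = C3*exp(2^(1/6)*b) + (C1*sin(2^(1/6)*sqrt(3)*b/2) + C2*cos(2^(1/6)*sqrt(3)*b/2))*exp(-2^(1/6)*b/2)


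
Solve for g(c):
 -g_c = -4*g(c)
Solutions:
 g(c) = C1*exp(4*c)


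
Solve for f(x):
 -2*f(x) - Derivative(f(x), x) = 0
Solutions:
 f(x) = C1*exp(-2*x)


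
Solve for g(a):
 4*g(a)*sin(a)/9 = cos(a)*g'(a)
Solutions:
 g(a) = C1/cos(a)^(4/9)


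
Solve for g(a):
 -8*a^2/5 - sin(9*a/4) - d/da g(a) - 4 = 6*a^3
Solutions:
 g(a) = C1 - 3*a^4/2 - 8*a^3/15 - 4*a + 4*cos(9*a/4)/9


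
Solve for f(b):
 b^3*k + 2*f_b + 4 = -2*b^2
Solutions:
 f(b) = C1 - b^4*k/8 - b^3/3 - 2*b


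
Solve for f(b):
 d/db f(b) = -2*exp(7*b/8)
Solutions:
 f(b) = C1 - 16*exp(7*b/8)/7


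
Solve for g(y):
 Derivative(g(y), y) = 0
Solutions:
 g(y) = C1


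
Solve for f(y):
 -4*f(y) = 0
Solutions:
 f(y) = 0


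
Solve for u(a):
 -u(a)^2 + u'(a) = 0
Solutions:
 u(a) = -1/(C1 + a)


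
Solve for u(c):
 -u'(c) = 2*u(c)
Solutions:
 u(c) = C1*exp(-2*c)


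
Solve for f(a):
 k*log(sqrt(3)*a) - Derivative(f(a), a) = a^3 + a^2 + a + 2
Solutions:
 f(a) = C1 - a^4/4 - a^3/3 - a^2/2 + a*k*log(a) - a*k + a*k*log(3)/2 - 2*a


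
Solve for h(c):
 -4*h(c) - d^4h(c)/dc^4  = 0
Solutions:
 h(c) = (C1*sin(c) + C2*cos(c))*exp(-c) + (C3*sin(c) + C4*cos(c))*exp(c)


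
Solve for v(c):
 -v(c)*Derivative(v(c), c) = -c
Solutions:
 v(c) = -sqrt(C1 + c^2)
 v(c) = sqrt(C1 + c^2)


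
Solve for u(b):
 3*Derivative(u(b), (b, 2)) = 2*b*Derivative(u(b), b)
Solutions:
 u(b) = C1 + C2*erfi(sqrt(3)*b/3)


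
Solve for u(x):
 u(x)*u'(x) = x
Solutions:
 u(x) = -sqrt(C1 + x^2)
 u(x) = sqrt(C1 + x^2)


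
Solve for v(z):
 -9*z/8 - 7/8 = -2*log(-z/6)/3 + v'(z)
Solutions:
 v(z) = C1 - 9*z^2/16 + 2*z*log(-z)/3 + z*(-37 - 16*log(6))/24


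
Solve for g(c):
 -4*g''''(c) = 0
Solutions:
 g(c) = C1 + C2*c + C3*c^2 + C4*c^3


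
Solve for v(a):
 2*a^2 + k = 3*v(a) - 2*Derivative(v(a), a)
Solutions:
 v(a) = C1*exp(3*a/2) + 2*a^2/3 + 8*a/9 + k/3 + 16/27


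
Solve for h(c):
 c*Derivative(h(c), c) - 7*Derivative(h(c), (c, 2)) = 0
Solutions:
 h(c) = C1 + C2*erfi(sqrt(14)*c/14)


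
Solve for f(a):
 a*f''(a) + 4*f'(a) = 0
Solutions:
 f(a) = C1 + C2/a^3


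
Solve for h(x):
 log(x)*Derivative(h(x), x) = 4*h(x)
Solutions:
 h(x) = C1*exp(4*li(x))


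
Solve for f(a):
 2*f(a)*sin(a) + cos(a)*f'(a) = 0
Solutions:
 f(a) = C1*cos(a)^2


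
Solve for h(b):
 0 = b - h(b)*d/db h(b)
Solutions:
 h(b) = -sqrt(C1 + b^2)
 h(b) = sqrt(C1 + b^2)


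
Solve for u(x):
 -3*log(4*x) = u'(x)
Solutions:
 u(x) = C1 - 3*x*log(x) - x*log(64) + 3*x


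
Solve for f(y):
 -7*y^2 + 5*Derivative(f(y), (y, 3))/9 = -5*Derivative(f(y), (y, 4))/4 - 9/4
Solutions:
 f(y) = C1 + C2*y + C3*y^2 + C4*exp(-4*y/9) + 21*y^5/100 - 189*y^4/80 + 1647*y^3/80


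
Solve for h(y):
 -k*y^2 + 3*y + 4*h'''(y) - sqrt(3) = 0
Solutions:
 h(y) = C1 + C2*y + C3*y^2 + k*y^5/240 - y^4/32 + sqrt(3)*y^3/24


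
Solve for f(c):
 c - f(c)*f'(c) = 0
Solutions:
 f(c) = -sqrt(C1 + c^2)
 f(c) = sqrt(C1 + c^2)


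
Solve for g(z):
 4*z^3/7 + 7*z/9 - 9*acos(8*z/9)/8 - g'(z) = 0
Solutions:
 g(z) = C1 + z^4/7 + 7*z^2/18 - 9*z*acos(8*z/9)/8 + 9*sqrt(81 - 64*z^2)/64


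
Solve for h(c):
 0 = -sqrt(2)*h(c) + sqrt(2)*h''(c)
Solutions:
 h(c) = C1*exp(-c) + C2*exp(c)


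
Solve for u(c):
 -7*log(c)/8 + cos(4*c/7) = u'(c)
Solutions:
 u(c) = C1 - 7*c*log(c)/8 + 7*c/8 + 7*sin(4*c/7)/4


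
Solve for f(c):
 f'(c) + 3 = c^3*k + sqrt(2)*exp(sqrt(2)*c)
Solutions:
 f(c) = C1 + c^4*k/4 - 3*c + exp(sqrt(2)*c)


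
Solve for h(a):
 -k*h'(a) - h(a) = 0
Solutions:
 h(a) = C1*exp(-a/k)


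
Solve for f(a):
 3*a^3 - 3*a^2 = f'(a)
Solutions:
 f(a) = C1 + 3*a^4/4 - a^3


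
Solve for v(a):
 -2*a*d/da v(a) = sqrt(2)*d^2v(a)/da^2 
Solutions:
 v(a) = C1 + C2*erf(2^(3/4)*a/2)


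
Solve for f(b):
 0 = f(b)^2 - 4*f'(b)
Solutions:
 f(b) = -4/(C1 + b)


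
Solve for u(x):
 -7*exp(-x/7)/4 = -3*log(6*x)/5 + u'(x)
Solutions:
 u(x) = C1 + 3*x*log(x)/5 + 3*x*(-1 + log(6))/5 + 49*exp(-x/7)/4


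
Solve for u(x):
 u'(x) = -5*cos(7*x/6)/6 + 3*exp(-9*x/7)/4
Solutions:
 u(x) = C1 - 5*sin(7*x/6)/7 - 7*exp(-9*x/7)/12


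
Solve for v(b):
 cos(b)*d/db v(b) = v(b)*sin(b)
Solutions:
 v(b) = C1/cos(b)


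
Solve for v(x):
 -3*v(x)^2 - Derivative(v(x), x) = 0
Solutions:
 v(x) = 1/(C1 + 3*x)


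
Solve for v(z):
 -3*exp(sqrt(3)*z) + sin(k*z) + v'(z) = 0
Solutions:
 v(z) = C1 + sqrt(3)*exp(sqrt(3)*z) + cos(k*z)/k


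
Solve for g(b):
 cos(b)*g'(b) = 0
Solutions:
 g(b) = C1


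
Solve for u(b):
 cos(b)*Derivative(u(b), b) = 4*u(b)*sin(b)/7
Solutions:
 u(b) = C1/cos(b)^(4/7)


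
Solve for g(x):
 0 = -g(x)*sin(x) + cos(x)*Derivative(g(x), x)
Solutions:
 g(x) = C1/cos(x)


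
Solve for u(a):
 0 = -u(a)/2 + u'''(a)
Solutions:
 u(a) = C3*exp(2^(2/3)*a/2) + (C1*sin(2^(2/3)*sqrt(3)*a/4) + C2*cos(2^(2/3)*sqrt(3)*a/4))*exp(-2^(2/3)*a/4)


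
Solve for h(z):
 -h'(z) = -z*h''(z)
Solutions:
 h(z) = C1 + C2*z^2


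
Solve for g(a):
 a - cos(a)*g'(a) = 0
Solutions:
 g(a) = C1 + Integral(a/cos(a), a)


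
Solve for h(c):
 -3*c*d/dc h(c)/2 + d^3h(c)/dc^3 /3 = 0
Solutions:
 h(c) = C1 + Integral(C2*airyai(6^(2/3)*c/2) + C3*airybi(6^(2/3)*c/2), c)


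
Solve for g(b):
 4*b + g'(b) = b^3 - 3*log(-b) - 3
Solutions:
 g(b) = C1 + b^4/4 - 2*b^2 - 3*b*log(-b)


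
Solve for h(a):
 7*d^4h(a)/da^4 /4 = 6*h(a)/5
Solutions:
 h(a) = C1*exp(-24^(1/4)*35^(3/4)*a/35) + C2*exp(24^(1/4)*35^(3/4)*a/35) + C3*sin(24^(1/4)*35^(3/4)*a/35) + C4*cos(24^(1/4)*35^(3/4)*a/35)


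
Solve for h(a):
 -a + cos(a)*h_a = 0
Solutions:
 h(a) = C1 + Integral(a/cos(a), a)


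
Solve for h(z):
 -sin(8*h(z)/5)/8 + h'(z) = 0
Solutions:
 -z/8 + 5*log(cos(8*h(z)/5) - 1)/16 - 5*log(cos(8*h(z)/5) + 1)/16 = C1


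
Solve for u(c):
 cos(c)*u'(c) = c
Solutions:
 u(c) = C1 + Integral(c/cos(c), c)


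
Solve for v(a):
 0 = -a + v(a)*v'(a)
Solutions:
 v(a) = -sqrt(C1 + a^2)
 v(a) = sqrt(C1 + a^2)


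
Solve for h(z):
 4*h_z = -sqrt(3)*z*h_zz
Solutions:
 h(z) = C1 + C2*z^(1 - 4*sqrt(3)/3)


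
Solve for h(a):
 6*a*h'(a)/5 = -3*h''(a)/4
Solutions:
 h(a) = C1 + C2*erf(2*sqrt(5)*a/5)


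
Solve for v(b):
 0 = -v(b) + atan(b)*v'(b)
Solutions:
 v(b) = C1*exp(Integral(1/atan(b), b))


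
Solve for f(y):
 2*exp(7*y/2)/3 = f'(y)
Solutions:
 f(y) = C1 + 4*exp(7*y/2)/21


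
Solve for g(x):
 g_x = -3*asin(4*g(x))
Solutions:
 Integral(1/asin(4*_y), (_y, g(x))) = C1 - 3*x


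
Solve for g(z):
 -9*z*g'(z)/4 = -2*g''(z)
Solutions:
 g(z) = C1 + C2*erfi(3*z/4)
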